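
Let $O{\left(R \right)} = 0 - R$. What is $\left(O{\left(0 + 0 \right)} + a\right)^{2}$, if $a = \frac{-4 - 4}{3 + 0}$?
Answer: $\frac{64}{9} \approx 7.1111$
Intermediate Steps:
$O{\left(R \right)} = - R$
$a = - \frac{8}{3} \approx -2.6667$
$\left(O{\left(0 + 0 \right)} + a\right)^{2} = \left(- (0 + 0) - \frac{8}{3}\right)^{2} = \left(\left(-1\right) 0 - \frac{8}{3}\right)^{2} = \left(0 - \frac{8}{3}\right)^{2} = \left(- \frac{8}{3}\right)^{2} = \frac{64}{9}$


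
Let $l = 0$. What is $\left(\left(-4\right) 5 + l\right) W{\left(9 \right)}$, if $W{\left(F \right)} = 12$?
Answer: $-240$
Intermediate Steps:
$\left(\left(-4\right) 5 + l\right) W{\left(9 \right)} = \left(\left(-4\right) 5 + 0\right) 12 = \left(-20 + 0\right) 12 = \left(-20\right) 12 = -240$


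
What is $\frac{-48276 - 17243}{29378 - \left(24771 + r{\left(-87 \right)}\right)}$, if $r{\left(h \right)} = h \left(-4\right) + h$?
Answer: $- \frac{65519}{4346} \approx -15.076$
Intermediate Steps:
$r{\left(h \right)} = - 3 h$ ($r{\left(h \right)} = - 4 h + h = - 3 h$)
$\frac{-48276 - 17243}{29378 - \left(24771 + r{\left(-87 \right)}\right)} = \frac{-48276 - 17243}{29378 - \left(24771 - -261\right)} = - \frac{65519}{29378 - 25032} = - \frac{65519}{4346}$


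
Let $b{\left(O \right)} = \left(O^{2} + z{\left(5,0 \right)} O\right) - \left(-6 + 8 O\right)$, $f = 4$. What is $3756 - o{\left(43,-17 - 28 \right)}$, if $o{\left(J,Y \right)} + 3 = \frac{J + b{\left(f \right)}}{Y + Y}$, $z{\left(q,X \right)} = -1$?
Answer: $\frac{338339}{90} \approx 3759.3$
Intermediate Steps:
$b{\left(O \right)} = 6 + O^{2} - 9 O$ ($b{\left(O \right)} = \left(O^{2} - O\right) - \left(-6 + 8 O\right) = 6 + O^{2} - 9 O$)
$o{\left(J,Y \right)} = -3 + \frac{-14 + J}{2 Y}$ ($o{\left(J,Y \right)} = -3 + \frac{J + \left(6 + 4^{2} - 36\right)}{Y + Y} = -3 + \frac{J + \left(6 + 16 - 36\right)}{2 Y} = -3 + \left(J - 14\right) \frac{1}{2 Y} = -3 + \left(-14 + J\right) \frac{1}{2 Y} = -3 + \frac{-14 + J}{2 Y}$)
$3756 - o{\left(43,-17 - 28 \right)} = 3756 - \frac{-14 + 43 - 6 \left(-17 - 28\right)}{2 \left(-17 - 28\right)} = 3756 - \frac{-14 + 43 - -270}{2 \left(-45\right)} = 3756 - \frac{1}{2} \left(- \frac{1}{45}\right) \left(-14 + 43 + 270\right) = 3756 - \frac{1}{2} \left(- \frac{1}{45}\right) 299 = 3756 - - \frac{299}{90} = 3756 + \frac{299}{90} = \frac{338339}{90}$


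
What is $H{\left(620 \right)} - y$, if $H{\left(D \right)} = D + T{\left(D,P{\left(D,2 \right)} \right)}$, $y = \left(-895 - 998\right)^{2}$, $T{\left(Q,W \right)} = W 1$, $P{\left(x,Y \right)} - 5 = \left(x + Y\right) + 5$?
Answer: $-3582197$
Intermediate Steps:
$P{\left(x,Y \right)} = 10 + Y + x$ ($P{\left(x,Y \right)} = 5 + \left(\left(x + Y\right) + 5\right) = 5 + \left(\left(Y + x\right) + 5\right) = 5 + \left(5 + Y + x\right) = 10 + Y + x$)
$T{\left(Q,W \right)} = W$
$y = 3583449$ ($y = \left(-1893\right)^{2} = 3583449$)
$H{\left(D \right)} = 12 + 2 D$ ($H{\left(D \right)} = D + \left(10 + 2 + D\right) = D + \left(12 + D\right) = 12 + 2 D$)
$H{\left(620 \right)} - y = \left(12 + 2 \cdot 620\right) - 3583449 = \left(12 + 1240\right) - 3583449 = 1252 - 3583449 = -3582197$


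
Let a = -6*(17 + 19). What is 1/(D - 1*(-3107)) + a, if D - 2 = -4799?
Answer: -365041/1690 ≈ -216.00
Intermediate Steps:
D = -4797 (D = 2 - 4799 = -4797)
a = -216 (a = -6*36 = -216)
1/(D - 1*(-3107)) + a = 1/(-4797 - 1*(-3107)) - 216 = 1/(-4797 + 3107) - 216 = 1/(-1690) - 216 = -1/1690 - 216 = -365041/1690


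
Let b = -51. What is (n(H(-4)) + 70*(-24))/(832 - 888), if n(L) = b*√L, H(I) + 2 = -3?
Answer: 30 + 51*I*√5/56 ≈ 30.0 + 2.0364*I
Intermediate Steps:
H(I) = -5 (H(I) = -2 - 3 = -5)
n(L) = -51*√L
(n(H(-4)) + 70*(-24))/(832 - 888) = (-51*I*√5 + 70*(-24))/(832 - 888) = (-51*I*√5 - 1680)/(-56) = (-51*I*√5 - 1680)*(-1/56) = (-1680 - 51*I*√5)*(-1/56) = 30 + 51*I*√5/56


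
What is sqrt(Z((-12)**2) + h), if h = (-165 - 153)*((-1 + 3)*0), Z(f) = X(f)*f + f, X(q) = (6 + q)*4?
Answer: 12*sqrt(601) ≈ 294.18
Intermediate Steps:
X(q) = 24 + 4*q
Z(f) = f + f*(24 + 4*f) (Z(f) = (24 + 4*f)*f + f = f*(24 + 4*f) + f = f + f*(24 + 4*f))
h = 0 (h = -636*0 = -318*0 = 0)
sqrt(Z((-12)**2) + h) = sqrt((-12)**2*(25 + 4*(-12)**2) + 0) = sqrt(144*(25 + 4*144) + 0) = sqrt(144*(25 + 576) + 0) = sqrt(144*601 + 0) = sqrt(86544 + 0) = sqrt(86544) = 12*sqrt(601)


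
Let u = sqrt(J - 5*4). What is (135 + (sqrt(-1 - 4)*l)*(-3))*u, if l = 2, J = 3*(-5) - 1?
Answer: 36*sqrt(5) + 810*I ≈ 80.498 + 810.0*I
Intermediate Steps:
J = -16 (J = -15 - 1 = -16)
u = 6*I (u = sqrt(-16 - 5*4) = sqrt(-16 - 20) = sqrt(-36) = 6*I ≈ 6.0*I)
(135 + (sqrt(-1 - 4)*l)*(-3))*u = (135 + (sqrt(-1 - 4)*2)*(-3))*(6*I) = (135 + (sqrt(-5)*2)*(-3))*(6*I) = (135 + ((I*sqrt(5))*2)*(-3))*(6*I) = (135 + (2*I*sqrt(5))*(-3))*(6*I) = (135 - 6*I*sqrt(5))*(6*I) = 6*I*(135 - 6*I*sqrt(5))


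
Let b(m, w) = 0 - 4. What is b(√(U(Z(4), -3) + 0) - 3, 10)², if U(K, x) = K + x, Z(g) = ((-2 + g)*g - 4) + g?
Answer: 16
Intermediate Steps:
Z(g) = -4 + g + g*(-2 + g) (Z(g) = (g*(-2 + g) - 4) + g = (-4 + g*(-2 + g)) + g = -4 + g + g*(-2 + g))
b(m, w) = -4
b(√(U(Z(4), -3) + 0) - 3, 10)² = (-4)² = 16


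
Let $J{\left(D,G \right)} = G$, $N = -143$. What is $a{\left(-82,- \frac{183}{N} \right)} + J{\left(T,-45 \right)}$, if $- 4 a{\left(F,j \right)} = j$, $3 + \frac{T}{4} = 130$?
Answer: $- \frac{25923}{572} \approx -45.32$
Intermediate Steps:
$T = 508$ ($T = -12 + 4 \cdot 130 = -12 + 520 = 508$)
$a{\left(F,j \right)} = - \frac{j}{4}$
$a{\left(-82,- \frac{183}{N} \right)} + J{\left(T,-45 \right)} = - \frac{\left(-183\right) \frac{1}{-143}}{4} - 45 = - \frac{\left(-183\right) \left(- \frac{1}{143}\right)}{4} - 45 = \left(- \frac{1}{4}\right) \frac{183}{143} - 45 = - \frac{183}{572} - 45 = - \frac{25923}{572}$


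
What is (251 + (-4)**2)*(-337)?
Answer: -89979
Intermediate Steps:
(251 + (-4)**2)*(-337) = (251 + 16)*(-337) = 267*(-337) = -89979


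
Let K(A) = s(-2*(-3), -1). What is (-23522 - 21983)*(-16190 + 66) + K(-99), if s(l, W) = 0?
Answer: 733722620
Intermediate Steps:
K(A) = 0
(-23522 - 21983)*(-16190 + 66) + K(-99) = (-23522 - 21983)*(-16190 + 66) + 0 = -45505*(-16124) + 0 = 733722620 + 0 = 733722620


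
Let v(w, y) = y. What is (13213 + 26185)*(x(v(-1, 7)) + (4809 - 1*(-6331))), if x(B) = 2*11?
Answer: 439760476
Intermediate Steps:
x(B) = 22
(13213 + 26185)*(x(v(-1, 7)) + (4809 - 1*(-6331))) = (13213 + 26185)*(22 + (4809 - 1*(-6331))) = 39398*(22 + (4809 + 6331)) = 39398*(22 + 11140) = 39398*11162 = 439760476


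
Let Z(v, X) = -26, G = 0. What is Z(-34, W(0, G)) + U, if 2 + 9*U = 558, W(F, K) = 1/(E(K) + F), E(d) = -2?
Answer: 322/9 ≈ 35.778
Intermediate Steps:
W(F, K) = 1/(-2 + F)
U = 556/9 (U = -2/9 + (⅑)*558 = -2/9 + 62 = 556/9 ≈ 61.778)
Z(-34, W(0, G)) + U = -26 + 556/9 = 322/9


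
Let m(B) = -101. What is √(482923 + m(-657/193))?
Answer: √482822 ≈ 694.85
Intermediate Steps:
√(482923 + m(-657/193)) = √(482923 - 101) = √482822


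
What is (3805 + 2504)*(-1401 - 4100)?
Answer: -34705809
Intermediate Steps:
(3805 + 2504)*(-1401 - 4100) = 6309*(-5501) = -34705809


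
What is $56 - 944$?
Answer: $-888$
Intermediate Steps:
$56 - 944 = -888$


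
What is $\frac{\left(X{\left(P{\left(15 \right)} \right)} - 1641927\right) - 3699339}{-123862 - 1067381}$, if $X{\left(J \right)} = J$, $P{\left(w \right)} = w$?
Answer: $\frac{1780417}{397081} \approx 4.4838$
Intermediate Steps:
$\frac{\left(X{\left(P{\left(15 \right)} \right)} - 1641927\right) - 3699339}{-123862 - 1067381} = \frac{\left(15 - 1641927\right) - 3699339}{-123862 - 1067381} = \frac{-1641912 - 3699339}{-123862 + \left(-2486476 + 1419095\right)} = - \frac{5341251}{-123862 - 1067381} = - \frac{5341251}{-1191243} = \left(-5341251\right) \left(- \frac{1}{1191243}\right) = \frac{1780417}{397081}$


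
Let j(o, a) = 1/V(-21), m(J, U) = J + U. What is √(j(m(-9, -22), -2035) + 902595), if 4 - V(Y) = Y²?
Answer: √172367664118/437 ≈ 950.05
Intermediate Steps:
V(Y) = 4 - Y²
j(o, a) = -1/437 (j(o, a) = 1/(4 - 1*(-21)²) = 1/(4 - 1*441) = 1/(4 - 441) = 1/(-437) = -1/437)
√(j(m(-9, -22), -2035) + 902595) = √(-1/437 + 902595) = √(394434014/437) = √172367664118/437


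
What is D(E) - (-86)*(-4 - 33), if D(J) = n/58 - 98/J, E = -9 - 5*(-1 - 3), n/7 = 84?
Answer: -1014666/319 ≈ -3180.8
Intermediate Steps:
n = 588 (n = 7*84 = 588)
E = 11 (E = -9 - 5*(-4) = -9 + 20 = 11)
D(J) = 294/29 - 98/J (D(J) = 588/58 - 98/J = 588*(1/58) - 98/J = 294/29 - 98/J)
D(E) - (-86)*(-4 - 33) = (294/29 - 98/11) - (-86)*(-4 - 33) = (294/29 - 98*1/11) - (-86)*(-37) = (294/29 - 98/11) - 1*3182 = 392/319 - 3182 = -1014666/319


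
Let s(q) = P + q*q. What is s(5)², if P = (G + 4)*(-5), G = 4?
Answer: 225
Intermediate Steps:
P = -40 (P = (4 + 4)*(-5) = 8*(-5) = -40)
s(q) = -40 + q² (s(q) = -40 + q*q = -40 + q²)
s(5)² = (-40 + 5²)² = (-40 + 25)² = (-15)² = 225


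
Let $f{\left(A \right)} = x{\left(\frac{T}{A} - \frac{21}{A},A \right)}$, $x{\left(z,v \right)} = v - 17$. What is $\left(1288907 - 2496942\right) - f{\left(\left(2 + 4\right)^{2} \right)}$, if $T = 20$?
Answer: $-1208054$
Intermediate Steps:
$x{\left(z,v \right)} = -17 + v$ ($x{\left(z,v \right)} = v - 17 = -17 + v$)
$f{\left(A \right)} = -17 + A$
$\left(1288907 - 2496942\right) - f{\left(\left(2 + 4\right)^{2} \right)} = \left(1288907 - 2496942\right) - \left(-17 + \left(2 + 4\right)^{2}\right) = -1208035 - \left(-17 + 6^{2}\right) = -1208035 - \left(-17 + 36\right) = -1208035 - 19 = -1208054$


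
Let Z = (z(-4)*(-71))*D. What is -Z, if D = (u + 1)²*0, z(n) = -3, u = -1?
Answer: 0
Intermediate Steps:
D = 0 (D = (-1 + 1)²*0 = 0²*0 = 0*0 = 0)
Z = 0 (Z = -3*(-71)*0 = 213*0 = 0)
-Z = -1*0 = 0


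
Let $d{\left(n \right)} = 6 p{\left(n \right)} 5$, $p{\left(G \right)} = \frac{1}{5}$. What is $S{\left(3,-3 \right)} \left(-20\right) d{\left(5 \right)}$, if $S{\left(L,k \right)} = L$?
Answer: $-360$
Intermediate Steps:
$p{\left(G \right)} = \frac{1}{5}$
$d{\left(n \right)} = 6$ ($d{\left(n \right)} = 6 \cdot \frac{1}{5} \cdot 5 = \frac{6}{5} \cdot 5 = 6$)
$S{\left(3,-3 \right)} \left(-20\right) d{\left(5 \right)} = 3 \left(-20\right) 6 = \left(-60\right) 6 = -360$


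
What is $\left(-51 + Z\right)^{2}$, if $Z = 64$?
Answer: $169$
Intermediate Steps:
$\left(-51 + Z\right)^{2} = \left(-51 + 64\right)^{2} = 13^{2} = 169$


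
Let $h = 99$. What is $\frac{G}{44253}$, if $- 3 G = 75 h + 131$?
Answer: $- \frac{7556}{132759} \approx -0.056915$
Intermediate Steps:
$G = - \frac{7556}{3}$ ($G = - \frac{75 \cdot 99 + 131}{3} = - \frac{7425 + 131}{3} = \left(- \frac{1}{3}\right) 7556 = - \frac{7556}{3} \approx -2518.7$)
$\frac{G}{44253} = - \frac{7556}{3 \cdot 44253} = \left(- \frac{7556}{3}\right) \frac{1}{44253} = - \frac{7556}{132759}$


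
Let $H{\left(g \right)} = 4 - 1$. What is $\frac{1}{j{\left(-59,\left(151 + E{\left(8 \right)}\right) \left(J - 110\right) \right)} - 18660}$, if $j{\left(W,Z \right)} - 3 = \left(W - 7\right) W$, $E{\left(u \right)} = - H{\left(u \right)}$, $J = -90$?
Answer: $- \frac{1}{14763} \approx -6.7737 \cdot 10^{-5}$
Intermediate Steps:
$H{\left(g \right)} = 3$
$E{\left(u \right)} = -3$ ($E{\left(u \right)} = \left(-1\right) 3 = -3$)
$j{\left(W,Z \right)} = 3 + W \left(-7 + W\right)$ ($j{\left(W,Z \right)} = 3 + \left(W - 7\right) W = 3 + \left(-7 + W\right) W = 3 + W \left(-7 + W\right)$)
$\frac{1}{j{\left(-59,\left(151 + E{\left(8 \right)}\right) \left(J - 110\right) \right)} - 18660} = \frac{1}{\left(3 + \left(-59\right)^{2} - -413\right) - 18660} = \frac{1}{\left(3 + 3481 + 413\right) - 18660} = \frac{1}{3897 - 18660} = \frac{1}{-14763} = - \frac{1}{14763}$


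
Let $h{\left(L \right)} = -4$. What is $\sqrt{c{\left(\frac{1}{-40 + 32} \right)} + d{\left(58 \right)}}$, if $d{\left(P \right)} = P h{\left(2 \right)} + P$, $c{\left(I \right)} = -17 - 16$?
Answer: $3 i \sqrt{23} \approx 14.387 i$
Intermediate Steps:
$c{\left(I \right)} = -33$ ($c{\left(I \right)} = -17 - 16 = -33$)
$d{\left(P \right)} = - 3 P$ ($d{\left(P \right)} = P \left(-4\right) + P = - 4 P + P = - 3 P$)
$\sqrt{c{\left(\frac{1}{-40 + 32} \right)} + d{\left(58 \right)}} = \sqrt{-33 - 174} = \sqrt{-207} = 3 i \sqrt{23}$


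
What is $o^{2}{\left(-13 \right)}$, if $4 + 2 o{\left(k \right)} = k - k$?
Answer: $4$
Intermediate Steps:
$o{\left(k \right)} = -2$ ($o{\left(k \right)} = -2 + \frac{k - k}{2} = -2 + \frac{1}{2} \cdot 0 = -2 + 0 = -2$)
$o^{2}{\left(-13 \right)} = \left(-2\right)^{2} = 4$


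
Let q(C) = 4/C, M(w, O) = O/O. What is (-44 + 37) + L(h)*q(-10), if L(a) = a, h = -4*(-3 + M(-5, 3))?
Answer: -51/5 ≈ -10.200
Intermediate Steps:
M(w, O) = 1
h = 8 (h = -4*(-3 + 1) = -4*(-2) = -1*(-8) = 8)
(-44 + 37) + L(h)*q(-10) = (-44 + 37) + 8*(4/(-10)) = -7 + 8*(4*(-1/10)) = -7 + 8*(-2/5) = -7 - 16/5 = -51/5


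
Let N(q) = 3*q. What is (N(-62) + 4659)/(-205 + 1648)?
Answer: 1491/481 ≈ 3.0998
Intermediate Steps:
(N(-62) + 4659)/(-205 + 1648) = (3*(-62) + 4659)/(-205 + 1648) = (-186 + 4659)/1443 = 4473*(1/1443) = 1491/481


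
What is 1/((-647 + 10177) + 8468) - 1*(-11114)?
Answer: 200029773/17998 ≈ 11114.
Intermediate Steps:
1/((-647 + 10177) + 8468) - 1*(-11114) = 1/(9530 + 8468) + 11114 = 1/17998 + 11114 = 200029773/17998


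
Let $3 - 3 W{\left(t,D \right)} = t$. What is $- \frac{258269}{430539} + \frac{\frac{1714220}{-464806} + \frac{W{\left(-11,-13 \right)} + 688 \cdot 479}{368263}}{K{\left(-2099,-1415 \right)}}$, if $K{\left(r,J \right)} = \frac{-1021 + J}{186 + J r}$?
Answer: $\frac{275857367057438652658}{81012090272222907} \approx 3405.1$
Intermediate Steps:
$W{\left(t,D \right)} = 1 - \frac{t}{3}$
$K{\left(r,J \right)} = \frac{-1021 + J}{186 + J r}$
$- \frac{258269}{430539} + \frac{\frac{1714220}{-464806} + \frac{W{\left(-11,-13 \right)} + 688 \cdot 479}{368263}}{K{\left(-2099,-1415 \right)}} = - \frac{258269}{430539} + \frac{\frac{1714220}{-464806} + \frac{\left(1 - - \frac{11}{3}\right) + 688 \cdot 479}{368263}}{\frac{1}{186 - -2970085} \left(-1021 - 1415\right)} = \left(-258269\right) \frac{1}{430539} + \frac{1714220 \left(- \frac{1}{464806}\right) + \left(\left(1 + \frac{11}{3}\right) + 329552\right) \frac{1}{368263}}{\frac{1}{186 + 2970085} \left(-2436\right)} = - \frac{258269}{430539} + \frac{- \frac{857110}{232403} + \left(\frac{14}{3} + 329552\right) \frac{1}{368263}}{\frac{1}{2970271} \left(-2436\right)} = - \frac{258269}{430539} + \frac{- \frac{857110}{232403} + \frac{988670}{3} \cdot \frac{1}{368263}}{\frac{1}{2970271} \left(-2436\right)} = - \frac{258269}{430539} + \frac{- \frac{857110}{232403} + \frac{988670}{1104789}}{- \frac{2436}{2970271}} = - \frac{258269}{430539} - - \frac{1922515479959735}{564493044339} = - \frac{258269}{430539} + \frac{1922515479959735}{564493044339} = \frac{275857367057438652658}{81012090272222907}$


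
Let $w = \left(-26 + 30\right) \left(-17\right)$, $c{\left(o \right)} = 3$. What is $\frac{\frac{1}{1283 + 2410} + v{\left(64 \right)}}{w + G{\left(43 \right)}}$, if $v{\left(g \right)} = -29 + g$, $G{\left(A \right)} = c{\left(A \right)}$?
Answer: $- \frac{129256}{240045} \approx -0.53847$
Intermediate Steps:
$G{\left(A \right)} = 3$
$w = -68$ ($w = 4 \left(-17\right) = -68$)
$\frac{\frac{1}{1283 + 2410} + v{\left(64 \right)}}{w + G{\left(43 \right)}} = \frac{\frac{1}{1283 + 2410} + \left(-29 + 64\right)}{-68 + 3} = \frac{\frac{1}{3693} + 35}{-65} = \left(\frac{1}{3693} + 35\right) \left(- \frac{1}{65}\right) = \frac{129256}{3693} \left(- \frac{1}{65}\right) = - \frac{129256}{240045}$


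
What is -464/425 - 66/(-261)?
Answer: -31018/36975 ≈ -0.83889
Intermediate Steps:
-464/425 - 66/(-261) = -464*1/425 - 66*(-1/261) = -464/425 + 22/87 = -31018/36975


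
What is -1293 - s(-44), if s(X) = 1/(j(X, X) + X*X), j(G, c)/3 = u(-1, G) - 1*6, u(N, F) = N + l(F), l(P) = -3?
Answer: -2464459/1906 ≈ -1293.0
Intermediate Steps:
u(N, F) = -3 + N (u(N, F) = N - 3 = -3 + N)
j(G, c) = -30 (j(G, c) = 3*((-3 - 1) - 1*6) = 3*(-4 - 6) = 3*(-10) = -30)
s(X) = 1/(-30 + X**2) (s(X) = 1/(-30 + X*X) = 1/(-30 + X**2))
-1293 - s(-44) = -1293 - 1/(-30 + (-44)**2) = -1293 - 1/(-30 + 1936) = -1293 - 1/1906 = -2464459/1906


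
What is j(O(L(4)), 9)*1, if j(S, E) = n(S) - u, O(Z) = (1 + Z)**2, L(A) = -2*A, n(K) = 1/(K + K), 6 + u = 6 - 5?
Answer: 491/98 ≈ 5.0102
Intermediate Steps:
u = -5 (u = -6 + (6 - 5) = -6 + 1 = -5)
n(K) = 1/(2*K)
j(S, E) = 5 + 1/(2*S) (j(S, E) = 1/(2*S) - 1*(-5) = 1/(2*S) + 5 = 5 + 1/(2*S))
j(O(L(4)), 9)*1 = (5 + 1/(2*((1 - 2*4)**2)))*1 = (5 + 1/(2*((1 - 8)**2)))*1 = (5 + 1/(2*((-7)**2)))*1 = (5 + (1/2)/49)*1 = (5 + (1/2)*(1/49))*1 = (5 + 1/98)*1 = (491/98)*1 = 491/98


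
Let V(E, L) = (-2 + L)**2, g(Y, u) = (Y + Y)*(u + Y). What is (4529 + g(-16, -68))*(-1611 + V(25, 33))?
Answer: -4691050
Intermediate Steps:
g(Y, u) = 2*Y*(Y + u) (g(Y, u) = (2*Y)*(Y + u) = 2*Y*(Y + u))
(4529 + g(-16, -68))*(-1611 + V(25, 33)) = (4529 + 2*(-16)*(-16 - 68))*(-1611 + (-2 + 33)**2) = (4529 + 2*(-16)*(-84))*(-1611 + 31**2) = (4529 + 2688)*(-1611 + 961) = 7217*(-650) = -4691050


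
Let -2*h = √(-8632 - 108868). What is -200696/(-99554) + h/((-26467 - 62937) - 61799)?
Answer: 100348/49777 + 25*I*√47/151203 ≈ 2.0159 + 0.0011335*I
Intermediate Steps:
h = -25*I*√47 (h = -√(-8632 - 108868)/2 = -25*I*√47 ≈ -171.39*I)
-200696/(-99554) + h/((-26467 - 62937) - 61799) = -200696/(-99554) + (-25*I*√47)/((-26467 - 62937) - 61799) = -200696*(-1/99554) + (-25*I*√47)/(-89404 - 61799) = 100348/49777 - 25*I*√47/(-151203) = 100348/49777 - 25*I*√47*(-1/151203) = 100348/49777 + 25*I*√47/151203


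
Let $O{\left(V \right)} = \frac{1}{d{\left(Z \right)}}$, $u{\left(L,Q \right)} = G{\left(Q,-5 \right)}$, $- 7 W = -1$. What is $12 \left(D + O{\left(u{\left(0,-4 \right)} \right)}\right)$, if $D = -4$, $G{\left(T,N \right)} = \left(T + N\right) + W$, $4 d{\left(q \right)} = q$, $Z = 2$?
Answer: $-24$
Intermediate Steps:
$d{\left(q \right)} = \frac{q}{4}$
$W = \frac{1}{7}$ ($W = \left(- \frac{1}{7}\right) \left(-1\right) = \frac{1}{7} \approx 0.14286$)
$G{\left(T,N \right)} = \frac{1}{7} + N + T$ ($G{\left(T,N \right)} = \left(T + N\right) + \frac{1}{7} = \left(N + T\right) + \frac{1}{7} = \frac{1}{7} + N + T$)
$u{\left(L,Q \right)} = - \frac{34}{7} + Q$ ($u{\left(L,Q \right)} = \frac{1}{7} - 5 + Q = - \frac{34}{7} + Q$)
$O{\left(V \right)} = 2$ ($O{\left(V \right)} = \frac{1}{\frac{1}{4} \cdot 2} = \frac{1}{\frac{1}{2}} = 2$)
$12 \left(D + O{\left(u{\left(0,-4 \right)} \right)}\right) = 12 \left(-4 + 2\right) = 12 \left(-2\right) = -24$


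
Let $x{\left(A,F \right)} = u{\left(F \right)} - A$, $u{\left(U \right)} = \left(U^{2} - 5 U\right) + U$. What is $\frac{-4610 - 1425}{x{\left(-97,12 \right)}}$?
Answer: $- \frac{6035}{193} \approx -31.269$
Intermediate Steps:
$u{\left(U \right)} = U^{2} - 4 U$
$x{\left(A,F \right)} = - A + F \left(-4 + F\right)$ ($x{\left(A,F \right)} = F \left(-4 + F\right) - A = - A + F \left(-4 + F\right)$)
$\frac{-4610 - 1425}{x{\left(-97,12 \right)}} = \frac{-4610 - 1425}{\left(-1\right) \left(-97\right) + 12 \left(-4 + 12\right)} = - \frac{6035}{97 + 12 \cdot 8} = - \frac{6035}{97 + 96} = - \frac{6035}{193}$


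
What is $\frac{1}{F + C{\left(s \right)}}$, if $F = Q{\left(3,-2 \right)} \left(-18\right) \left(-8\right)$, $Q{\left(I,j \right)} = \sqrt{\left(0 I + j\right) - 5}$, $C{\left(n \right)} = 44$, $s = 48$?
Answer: $\frac{11}{36772} - \frac{9 i \sqrt{7}}{9193} \approx 0.00029914 - 0.0025902 i$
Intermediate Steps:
$Q{\left(I,j \right)} = \sqrt{-5 + j}$ ($Q{\left(I,j \right)} = \sqrt{\left(0 + j\right) - 5} = \sqrt{j - 5} = \sqrt{-5 + j}$)
$F = 144 i \sqrt{7}$ ($F = \sqrt{-5 - 2} \left(-18\right) \left(-8\right) = \sqrt{-7} \left(-18\right) \left(-8\right) = i \sqrt{7} \left(-18\right) \left(-8\right) = - 18 i \sqrt{7} \left(-8\right) = 144 i \sqrt{7} \approx 380.99 i$)
$\frac{1}{F + C{\left(s \right)}} = \frac{1}{144 i \sqrt{7} + 44} = \frac{1}{44 + 144 i \sqrt{7}}$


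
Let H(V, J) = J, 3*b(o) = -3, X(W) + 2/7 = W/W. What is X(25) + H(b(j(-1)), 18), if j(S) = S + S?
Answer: 131/7 ≈ 18.714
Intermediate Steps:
j(S) = 2*S
X(W) = 5/7 (X(W) = -2/7 + W/W = -2/7 + 1 = 5/7)
b(o) = -1 (b(o) = (⅓)*(-3) = -1)
X(25) + H(b(j(-1)), 18) = 5/7 + 18 = 131/7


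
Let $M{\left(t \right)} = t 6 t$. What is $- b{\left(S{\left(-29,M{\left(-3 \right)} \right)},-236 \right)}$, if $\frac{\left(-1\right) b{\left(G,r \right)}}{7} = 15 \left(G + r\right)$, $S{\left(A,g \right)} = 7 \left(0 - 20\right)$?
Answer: $-39480$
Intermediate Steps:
$M{\left(t \right)} = 6 t^{2}$ ($M{\left(t \right)} = 6 t t = 6 t^{2}$)
$S{\left(A,g \right)} = -140$ ($S{\left(A,g \right)} = 7 \left(0 - 20\right) = 7 \left(-20\right) = -140$)
$b{\left(G,r \right)} = - 105 G - 105 r$ ($b{\left(G,r \right)} = - 7 \cdot 15 \left(G + r\right) = - 7 \left(15 G + 15 r\right) = - 105 G - 105 r$)
$- b{\left(S{\left(-29,M{\left(-3 \right)} \right)},-236 \right)} = - (\left(-105\right) \left(-140\right) - -24780) = - (14700 + 24780) = \left(-1\right) 39480 = -39480$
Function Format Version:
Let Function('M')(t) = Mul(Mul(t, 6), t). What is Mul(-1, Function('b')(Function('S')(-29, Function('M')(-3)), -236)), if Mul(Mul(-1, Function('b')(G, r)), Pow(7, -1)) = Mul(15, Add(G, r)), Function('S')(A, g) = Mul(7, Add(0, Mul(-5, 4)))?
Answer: -39480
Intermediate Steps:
Function('M')(t) = Mul(6, Pow(t, 2)) (Function('M')(t) = Mul(Mul(6, t), t) = Mul(6, Pow(t, 2)))
Function('S')(A, g) = -140 (Function('S')(A, g) = Mul(7, Add(0, -20)) = Mul(7, -20) = -140)
Function('b')(G, r) = Add(Mul(-105, G), Mul(-105, r)) (Function('b')(G, r) = Mul(-7, Mul(15, Add(G, r))) = Mul(-7, Add(Mul(15, G), Mul(15, r))) = Add(Mul(-105, G), Mul(-105, r)))
Mul(-1, Function('b')(Function('S')(-29, Function('M')(-3)), -236)) = Mul(-1, Add(Mul(-105, -140), Mul(-105, -236))) = Mul(-1, Add(14700, 24780)) = Mul(-1, 39480) = -39480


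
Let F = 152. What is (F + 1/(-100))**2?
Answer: 231009601/10000 ≈ 23101.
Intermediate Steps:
(F + 1/(-100))**2 = (152 + 1/(-100))**2 = (152 - 1/100)**2 = (15199/100)**2 = 231009601/10000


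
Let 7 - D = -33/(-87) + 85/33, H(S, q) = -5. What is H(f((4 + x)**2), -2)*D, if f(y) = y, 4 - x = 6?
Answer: -19355/957 ≈ -20.225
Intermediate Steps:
x = -2 (x = 4 - 1*6 = 4 - 6 = -2)
D = 3871/957 (D = 7 - (-33/(-87) + 85/33) = 7 - (-33*(-1/87) + 85*(1/33)) = 7 - (11/29 + 85/33) = 7 - 1*2828/957 = 7 - 2828/957 = 3871/957 ≈ 4.0449)
H(f((4 + x)**2), -2)*D = -5*3871/957 = -19355/957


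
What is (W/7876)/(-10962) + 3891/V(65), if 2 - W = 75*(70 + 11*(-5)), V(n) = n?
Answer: 335936219387/5611886280 ≈ 59.862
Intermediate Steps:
W = -1123 (W = 2 - 75*(70 + 11*(-5)) = 2 - 75*(70 - 55) = 2 - 75*15 = 2 - 1*1125 = 2 - 1125 = -1123)
(W/7876)/(-10962) + 3891/V(65) = -1123/7876/(-10962) + 3891/65 = -1123*1/7876*(-1/10962) + 3891*(1/65) = -1123/7876*(-1/10962) + 3891/65 = 1123/86336712 + 3891/65 = 335936219387/5611886280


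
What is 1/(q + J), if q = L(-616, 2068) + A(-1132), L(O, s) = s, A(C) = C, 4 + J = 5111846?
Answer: 1/5112778 ≈ 1.9559e-7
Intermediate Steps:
J = 5111842 (J = -4 + 5111846 = 5111842)
q = 936 (q = 2068 - 1132 = 936)
1/(q + J) = 1/(936 + 5111842) = 1/5112778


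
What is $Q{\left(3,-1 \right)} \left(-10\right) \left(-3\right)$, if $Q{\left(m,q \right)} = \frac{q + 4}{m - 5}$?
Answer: $-45$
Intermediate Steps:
$Q{\left(m,q \right)} = \frac{4 + q}{-5 + m}$
$Q{\left(3,-1 \right)} \left(-10\right) \left(-3\right) = \frac{4 - 1}{-5 + 3} \left(-10\right) \left(-3\right) = \frac{1}{-2} \cdot 3 \left(-10\right) \left(-3\right) = \left(- \frac{1}{2}\right) 3 \left(-10\right) \left(-3\right) = \left(- \frac{3}{2}\right) \left(-10\right) \left(-3\right) = 15 \left(-3\right) = -45$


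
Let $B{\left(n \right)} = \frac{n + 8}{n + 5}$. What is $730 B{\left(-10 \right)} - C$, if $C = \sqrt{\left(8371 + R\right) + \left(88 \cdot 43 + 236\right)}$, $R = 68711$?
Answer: $292 - \sqrt{81102} \approx 7.2159$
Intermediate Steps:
$B{\left(n \right)} = \frac{8 + n}{5 + n}$
$C = \sqrt{81102}$ ($C = \sqrt{\left(8371 + 68711\right) + \left(88 \cdot 43 + 236\right)} = \sqrt{77082 + \left(3784 + 236\right)} = \sqrt{77082 + 4020} = \sqrt{81102} \approx 284.78$)
$730 B{\left(-10 \right)} - C = 730 \frac{8 - 10}{5 - 10} - \sqrt{81102} = 730 \frac{1}{-5} \left(-2\right) - \sqrt{81102} = 730 \left(\left(- \frac{1}{5}\right) \left(-2\right)\right) - \sqrt{81102} = 730 \cdot \frac{2}{5} - \sqrt{81102} = 292 - \sqrt{81102}$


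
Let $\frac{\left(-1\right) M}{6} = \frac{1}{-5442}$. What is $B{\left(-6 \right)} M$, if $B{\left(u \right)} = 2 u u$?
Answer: $\frac{72}{907} \approx 0.079383$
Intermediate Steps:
$B{\left(u \right)} = 2 u^{2}$
$M = \frac{1}{907}$ ($M = - \frac{6}{-5442} = \left(-6\right) \left(- \frac{1}{5442}\right) = \frac{1}{907} \approx 0.0011025$)
$B{\left(-6 \right)} M = 2 \left(-6\right)^{2} \cdot \frac{1}{907} = 2 \cdot 36 \cdot \frac{1}{907} = 72 \cdot \frac{1}{907} = \frac{72}{907}$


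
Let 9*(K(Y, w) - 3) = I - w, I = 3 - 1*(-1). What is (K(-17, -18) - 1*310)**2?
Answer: 7513081/81 ≈ 92754.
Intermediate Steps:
I = 4 (I = 3 + 1 = 4)
K(Y, w) = 31/9 - w/9 (K(Y, w) = 3 + (4 - w)/9 = 3 + (4/9 - w/9) = 31/9 - w/9)
(K(-17, -18) - 1*310)**2 = ((31/9 - 1/9*(-18)) - 1*310)**2 = ((31/9 + 2) - 310)**2 = (49/9 - 310)**2 = (-2741/9)**2 = 7513081/81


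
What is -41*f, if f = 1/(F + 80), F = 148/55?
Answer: -2255/4548 ≈ -0.49582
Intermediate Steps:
F = 148/55 (F = 148*(1/55) = 148/55 ≈ 2.6909)
f = 55/4548 (f = 1/(148/55 + 80) = 1/(4548/55) = 55/4548 ≈ 0.012093)
-41*f = -41*55/4548 = -2255/4548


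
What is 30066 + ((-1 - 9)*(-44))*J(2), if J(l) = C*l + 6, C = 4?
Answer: 36226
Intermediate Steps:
J(l) = 6 + 4*l (J(l) = 4*l + 6 = 6 + 4*l)
30066 + ((-1 - 9)*(-44))*J(2) = 30066 + ((-1 - 9)*(-44))*(6 + 4*2) = 30066 + (-10*(-44))*(6 + 8) = 30066 + 440*14 = 30066 + 6160 = 36226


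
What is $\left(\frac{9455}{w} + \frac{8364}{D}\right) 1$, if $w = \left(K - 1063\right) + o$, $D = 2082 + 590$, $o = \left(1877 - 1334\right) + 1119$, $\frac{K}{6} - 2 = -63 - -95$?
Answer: $\frac{7995013}{536404} \approx 14.905$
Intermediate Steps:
$K = 204$ ($K = 12 + 6 \left(-63 - -95\right) = 12 + 6 \left(-63 + 95\right) = 12 + 6 \cdot 32 = 12 + 192 = 204$)
$o = 1662$ ($o = 543 + 1119 = 1662$)
$D = 2672$
$w = 803$ ($w = \left(204 - 1063\right) + 1662 = -859 + 1662 = 803$)
$\left(\frac{9455}{w} + \frac{8364}{D}\right) 1 = \left(\frac{9455}{803} + \frac{8364}{2672}\right) 1 = \left(9455 \cdot \frac{1}{803} + 8364 \cdot \frac{1}{2672}\right) 1 = \left(\frac{9455}{803} + \frac{2091}{668}\right) 1 = \frac{7995013}{536404} \cdot 1 = \frac{7995013}{536404}$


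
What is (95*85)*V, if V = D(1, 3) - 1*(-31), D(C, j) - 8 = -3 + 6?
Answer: 339150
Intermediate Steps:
D(C, j) = 11 (D(C, j) = 8 + (-3 + 6) = 8 + 3 = 11)
V = 42 (V = 11 - 1*(-31) = 11 + 31 = 42)
(95*85)*V = (95*85)*42 = 8075*42 = 339150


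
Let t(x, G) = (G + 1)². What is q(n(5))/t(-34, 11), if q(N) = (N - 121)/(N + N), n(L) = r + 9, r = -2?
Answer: -19/336 ≈ -0.056548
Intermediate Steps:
n(L) = 7 (n(L) = -2 + 9 = 7)
t(x, G) = (1 + G)²
q(N) = (-121 + N)/(2*N) (q(N) = (-121 + N)/((2*N)) = (-121 + N)*(1/(2*N)) = (-121 + N)/(2*N))
q(n(5))/t(-34, 11) = ((½)*(-121 + 7)/7)/((1 + 11)²) = ((½)*(⅐)*(-114))/(12²) = -57/7/144 = -57/7*1/144 = -19/336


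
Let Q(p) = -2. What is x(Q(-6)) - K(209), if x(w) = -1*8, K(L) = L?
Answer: -217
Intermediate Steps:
x(w) = -8
x(Q(-6)) - K(209) = -8 - 1*209 = -8 - 209 = -217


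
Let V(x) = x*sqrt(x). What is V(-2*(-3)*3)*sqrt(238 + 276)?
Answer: 108*sqrt(257) ≈ 1731.4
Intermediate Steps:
V(x) = x**(3/2)
V(-2*(-3)*3)*sqrt(238 + 276) = (-2*(-3)*3)**(3/2)*sqrt(238 + 276) = (6*3)**(3/2)*sqrt(514) = 18**(3/2)*sqrt(514) = (54*sqrt(2))*sqrt(514) = 108*sqrt(257)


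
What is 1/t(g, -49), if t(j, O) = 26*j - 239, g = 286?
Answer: 1/7197 ≈ 0.00013895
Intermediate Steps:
t(j, O) = -239 + 26*j
1/t(g, -49) = 1/(-239 + 26*286) = 1/(-239 + 7436) = 1/7197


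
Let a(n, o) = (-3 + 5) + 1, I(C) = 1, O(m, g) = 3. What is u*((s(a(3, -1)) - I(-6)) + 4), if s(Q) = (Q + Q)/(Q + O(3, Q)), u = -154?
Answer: -616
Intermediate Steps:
a(n, o) = 3 (a(n, o) = 2 + 1 = 3)
s(Q) = 2*Q/(3 + Q) (s(Q) = (Q + Q)/(Q + 3) = (2*Q)/(3 + Q) = 2*Q/(3 + Q))
u*((s(a(3, -1)) - I(-6)) + 4) = -154*((2*3/(3 + 3) - 1*1) + 4) = -154*((2*3/6 - 1) + 4) = -154*((2*3*(⅙) - 1) + 4) = -154*((1 - 1) + 4) = -154*(0 + 4) = -154*4 = -616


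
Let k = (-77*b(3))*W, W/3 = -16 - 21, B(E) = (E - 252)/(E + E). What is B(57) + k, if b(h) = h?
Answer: 974293/38 ≈ 25639.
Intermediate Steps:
B(E) = (-252 + E)/(2*E) (B(E) = (-252 + E)/((2*E)) = (-252 + E)*(1/(2*E)) = (-252 + E)/(2*E))
W = -111 (W = 3*(-16 - 21) = 3*(-37) = -111)
k = 25641 (k = -77*3*(-111) = -231*(-111) = 25641)
B(57) + k = (1/2)*(-252 + 57)/57 + 25641 = (1/2)*(1/57)*(-195) + 25641 = -65/38 + 25641 = 974293/38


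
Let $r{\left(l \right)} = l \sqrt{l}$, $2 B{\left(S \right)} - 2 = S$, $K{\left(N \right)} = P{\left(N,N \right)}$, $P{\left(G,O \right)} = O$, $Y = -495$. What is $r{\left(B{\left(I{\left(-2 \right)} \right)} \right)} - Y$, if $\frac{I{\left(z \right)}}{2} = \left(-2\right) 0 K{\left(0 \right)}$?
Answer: $496$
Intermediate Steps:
$K{\left(N \right)} = N$
$I{\left(z \right)} = 0$ ($I{\left(z \right)} = 2 \left(-2\right) 0 \cdot 0 = 2 \cdot 0 \cdot 0 = 2 \cdot 0 = 0$)
$B{\left(S \right)} = 1 + \frac{S}{2}$
$r{\left(l \right)} = l^{\frac{3}{2}}$
$r{\left(B{\left(I{\left(-2 \right)} \right)} \right)} - Y = \left(1 + \frac{1}{2} \cdot 0\right)^{\frac{3}{2}} - -495 = \left(1 + 0\right)^{\frac{3}{2}} + 495 = 1^{\frac{3}{2}} + 495 = 1 + 495 = 496$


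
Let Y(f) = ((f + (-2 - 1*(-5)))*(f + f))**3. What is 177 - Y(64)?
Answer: -630745726799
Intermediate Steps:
Y(f) = 8*f**3*(3 + f)**3 (Y(f) = ((f + (-2 + 5))*(2*f))**3 = ((f + 3)*(2*f))**3 = ((3 + f)*(2*f))**3 = (2*f*(3 + f))**3 = 8*f**3*(3 + f)**3)
177 - Y(64) = 177 - 8*64**3*(3 + 64)**3 = 177 - 8*262144*67**3 = 177 - 8*262144*300763 = 177 - 1*630745726976 = 177 - 630745726976 = -630745726799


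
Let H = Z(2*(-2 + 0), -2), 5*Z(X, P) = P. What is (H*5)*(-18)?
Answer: 36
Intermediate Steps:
Z(X, P) = P/5
H = -2/5 (H = (1/5)*(-2) = -2/5 ≈ -0.40000)
(H*5)*(-18) = -2/5*5*(-18) = -2*(-18) = 36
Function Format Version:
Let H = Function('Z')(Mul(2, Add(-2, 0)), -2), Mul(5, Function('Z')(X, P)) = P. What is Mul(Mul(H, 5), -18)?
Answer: 36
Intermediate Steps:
Function('Z')(X, P) = Mul(Rational(1, 5), P)
H = Rational(-2, 5) (H = Mul(Rational(1, 5), -2) = Rational(-2, 5) ≈ -0.40000)
Mul(Mul(H, 5), -18) = Mul(Mul(Rational(-2, 5), 5), -18) = Mul(-2, -18) = 36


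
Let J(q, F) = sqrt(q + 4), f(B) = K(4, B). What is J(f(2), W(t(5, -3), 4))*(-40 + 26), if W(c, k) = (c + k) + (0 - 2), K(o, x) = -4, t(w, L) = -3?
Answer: 0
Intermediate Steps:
f(B) = -4
W(c, k) = -2 + c + k (W(c, k) = (c + k) - 2 = -2 + c + k)
J(q, F) = sqrt(4 + q)
J(f(2), W(t(5, -3), 4))*(-40 + 26) = sqrt(4 - 4)*(-40 + 26) = sqrt(0)*(-14) = 0*(-14) = 0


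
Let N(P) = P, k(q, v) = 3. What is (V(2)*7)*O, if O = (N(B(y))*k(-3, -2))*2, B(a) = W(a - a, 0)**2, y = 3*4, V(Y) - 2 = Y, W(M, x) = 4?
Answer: 2688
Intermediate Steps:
V(Y) = 2 + Y
y = 12
B(a) = 16 (B(a) = 4**2 = 16)
O = 96 (O = (16*3)*2 = 48*2 = 96)
(V(2)*7)*O = ((2 + 2)*7)*96 = (4*7)*96 = 28*96 = 2688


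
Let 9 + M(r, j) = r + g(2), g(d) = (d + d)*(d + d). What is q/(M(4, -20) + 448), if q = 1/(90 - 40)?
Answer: 1/22950 ≈ 4.3573e-5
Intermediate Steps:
g(d) = 4*d² (g(d) = (2*d)*(2*d) = 4*d²)
M(r, j) = 7 + r (M(r, j) = -9 + (r + 4*2²) = -9 + (r + 4*4) = -9 + (r + 16) = -9 + (16 + r) = 7 + r)
q = 1/50 ≈ 0.020000
q/(M(4, -20) + 448) = 1/(50*((7 + 4) + 448)) = 1/(50*(11 + 448)) = (1/50)/459 = (1/50)*(1/459) = 1/22950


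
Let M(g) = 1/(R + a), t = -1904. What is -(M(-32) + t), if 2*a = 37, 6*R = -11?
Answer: 95197/50 ≈ 1903.9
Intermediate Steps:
R = -11/6 (R = (⅙)*(-11) = -11/6 ≈ -1.8333)
a = 37/2 (a = (½)*37 = 37/2 ≈ 18.500)
M(g) = 3/50 (M(g) = 1/(-11/6 + 37/2) = 1/(50/3) = 3/50)
-(M(-32) + t) = -(3/50 - 1904) = -1*(-95197/50) = 95197/50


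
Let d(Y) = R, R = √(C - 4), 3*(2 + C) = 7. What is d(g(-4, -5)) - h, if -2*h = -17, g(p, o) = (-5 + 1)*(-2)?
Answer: -17/2 + I*√33/3 ≈ -8.5 + 1.9149*I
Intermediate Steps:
C = ⅓ (C = -2 + (⅓)*7 = -2 + 7/3 = ⅓ ≈ 0.33333)
g(p, o) = 8 (g(p, o) = -4*(-2) = 8)
R = I*√33/3 (R = √(⅓ - 4) = √(-11/3) = I*√33/3 ≈ 1.9149*I)
d(Y) = I*√33/3
h = 17/2 (h = -½*(-17) = 17/2 ≈ 8.5000)
d(g(-4, -5)) - h = I*√33/3 - 1*17/2 = I*√33/3 - 17/2 = -17/2 + I*√33/3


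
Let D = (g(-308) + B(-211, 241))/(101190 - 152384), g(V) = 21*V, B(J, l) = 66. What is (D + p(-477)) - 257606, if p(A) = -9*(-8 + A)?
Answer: -589291516/2327 ≈ -2.5324e+5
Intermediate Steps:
p(A) = 72 - 9*A
D = 291/2327 (D = (21*(-308) + 66)/(101190 - 152384) = (-6468 + 66)/(-51194) = -6402*(-1/51194) = 291/2327 ≈ 0.12505)
(D + p(-477)) - 257606 = (291/2327 + (72 - 9*(-477))) - 257606 = (291/2327 + (72 + 4293)) - 257606 = (291/2327 + 4365) - 257606 = 10157646/2327 - 257606 = -589291516/2327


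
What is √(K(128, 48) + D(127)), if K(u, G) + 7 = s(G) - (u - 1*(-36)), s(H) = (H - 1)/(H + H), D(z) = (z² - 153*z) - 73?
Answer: I*√2042214/24 ≈ 59.544*I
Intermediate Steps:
D(z) = -73 + z² - 153*z
s(H) = (-1 + H)/(2*H) (s(H) = (-1 + H)/((2*H)) = (-1 + H)*(1/(2*H)) = (-1 + H)/(2*H))
K(u, G) = -43 - u + (-1 + G)/(2*G) (K(u, G) = -7 + ((-1 + G)/(2*G) - (u - 1*(-36))) = -7 + ((-1 + G)/(2*G) - (u + 36)) = -7 + ((-1 + G)/(2*G) - (36 + u)) = -7 + ((-1 + G)/(2*G) + (-36 - u)) = -7 + (-36 - u + (-1 + G)/(2*G)) = -43 - u + (-1 + G)/(2*G))
√(K(128, 48) + D(127)) = √((-85/2 - 1*128 - ½/48) + (-73 + 127² - 153*127)) = √((-85/2 - 128 - ½*1/48) + (-73 + 16129 - 19431)) = √((-85/2 - 128 - 1/96) - 3375) = √(-16369/96 - 3375) = √(-340369/96) = I*√2042214/24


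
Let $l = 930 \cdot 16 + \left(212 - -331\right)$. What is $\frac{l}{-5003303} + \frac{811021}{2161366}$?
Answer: $\frac{4024449054545}{10813968991898} \approx 0.37215$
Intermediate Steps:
$l = 15423$ ($l = 14880 + \left(212 + 331\right) = 14880 + 543 = 15423$)
$\frac{l}{-5003303} + \frac{811021}{2161366} = \frac{15423}{-5003303} + \frac{811021}{2161366} = 15423 \left(- \frac{1}{5003303}\right) + 811021 \cdot \frac{1}{2161366} = - \frac{15423}{5003303} + \frac{811021}{2161366} = \frac{4024449054545}{10813968991898}$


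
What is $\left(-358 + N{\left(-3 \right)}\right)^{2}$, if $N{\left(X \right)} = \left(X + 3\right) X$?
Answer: $128164$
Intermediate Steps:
$N{\left(X \right)} = X \left(3 + X\right)$ ($N{\left(X \right)} = \left(3 + X\right) X = X \left(3 + X\right)$)
$\left(-358 + N{\left(-3 \right)}\right)^{2} = \left(-358 - 3 \left(3 - 3\right)\right)^{2} = \left(-358 - 0\right)^{2} = \left(-358 + 0\right)^{2} = \left(-358\right)^{2} = 128164$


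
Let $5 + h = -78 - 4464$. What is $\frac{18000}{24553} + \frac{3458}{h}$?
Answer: $- \frac{3058274}{111642491} \approx -0.027393$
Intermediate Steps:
$h = -4547$ ($h = -5 - 4542 = -4547$)
$\frac{18000}{24553} + \frac{3458}{h} = \frac{18000}{24553} + \frac{3458}{-4547} = 18000 \cdot \frac{1}{24553} + 3458 \left(- \frac{1}{4547}\right) = \frac{18000}{24553} - \frac{3458}{4547} = - \frac{3058274}{111642491}$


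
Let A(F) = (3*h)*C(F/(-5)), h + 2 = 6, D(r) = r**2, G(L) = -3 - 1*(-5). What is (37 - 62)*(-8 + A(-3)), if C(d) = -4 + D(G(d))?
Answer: 200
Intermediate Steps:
G(L) = 2 (G(L) = -3 + 5 = 2)
h = 4 (h = -2 + 6 = 4)
C(d) = 0 (C(d) = -4 + 2**2 = -4 + 4 = 0)
A(F) = 0 (A(F) = (3*4)*0 = 12*0 = 0)
(37 - 62)*(-8 + A(-3)) = (37 - 62)*(-8 + 0) = -25*(-8) = 200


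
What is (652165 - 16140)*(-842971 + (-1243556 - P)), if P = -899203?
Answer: -755167747100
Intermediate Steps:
(652165 - 16140)*(-842971 + (-1243556 - P)) = (652165 - 16140)*(-842971 + (-1243556 - 1*(-899203))) = 636025*(-842971 + (-1243556 + 899203)) = 636025*(-842971 - 344353) = 636025*(-1187324) = -755167747100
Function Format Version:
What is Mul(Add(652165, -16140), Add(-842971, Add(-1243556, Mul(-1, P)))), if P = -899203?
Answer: -755167747100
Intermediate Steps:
Mul(Add(652165, -16140), Add(-842971, Add(-1243556, Mul(-1, P)))) = Mul(Add(652165, -16140), Add(-842971, Add(-1243556, Mul(-1, -899203)))) = Mul(636025, Add(-842971, Add(-1243556, 899203))) = Mul(636025, Add(-842971, -344353)) = Mul(636025, -1187324) = -755167747100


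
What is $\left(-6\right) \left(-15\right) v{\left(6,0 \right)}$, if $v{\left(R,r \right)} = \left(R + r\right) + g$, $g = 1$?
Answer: $630$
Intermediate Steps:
$v{\left(R,r \right)} = 1 + R + r$ ($v{\left(R,r \right)} = \left(R + r\right) + 1 = 1 + R + r$)
$\left(-6\right) \left(-15\right) v{\left(6,0 \right)} = \left(-6\right) \left(-15\right) \left(1 + 6 + 0\right) = 90 \cdot 7 = 630$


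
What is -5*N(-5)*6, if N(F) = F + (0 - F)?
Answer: 0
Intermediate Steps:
N(F) = 0 (N(F) = F - F = 0)
-5*N(-5)*6 = -5*0*6 = 0*6 = 0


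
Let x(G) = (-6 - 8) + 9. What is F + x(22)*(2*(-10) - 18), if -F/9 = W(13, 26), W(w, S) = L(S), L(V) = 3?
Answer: 163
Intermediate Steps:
x(G) = -5 (x(G) = -14 + 9 = -5)
W(w, S) = 3
F = -27 (F = -9*3 = -27)
F + x(22)*(2*(-10) - 18) = -27 - 5*(2*(-10) - 18) = -27 - 5*(-20 - 18) = -27 - 5*(-38) = -27 + 190 = 163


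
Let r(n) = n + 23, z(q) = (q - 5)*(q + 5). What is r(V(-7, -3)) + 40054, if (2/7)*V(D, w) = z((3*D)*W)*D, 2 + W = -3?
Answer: -229423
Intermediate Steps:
W = -5 (W = -2 - 3 = -5)
z(q) = (-5 + q)*(5 + q)
V(D, w) = 7*D*(-25 + 225*D**2)/2 (V(D, w) = 7*((-25 + ((3*D)*(-5))**2)*D)/2 = 7*((-25 + (-15*D)**2)*D)/2 = 7*((-25 + 225*D**2)*D)/2 = 7*(D*(-25 + 225*D**2))/2 = 7*D*(-25 + 225*D**2)/2)
r(n) = 23 + n
r(V(-7, -3)) + 40054 = (23 + (175/2)*(-7)*(-1 + 9*(-7)**2)) + 40054 = (23 + (175/2)*(-7)*(-1 + 9*49)) + 40054 = (23 + (175/2)*(-7)*(-1 + 441)) + 40054 = (23 + (175/2)*(-7)*440) + 40054 = (23 - 269500) + 40054 = -269477 + 40054 = -229423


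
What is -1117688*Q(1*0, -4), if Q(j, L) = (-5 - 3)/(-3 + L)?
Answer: -8941504/7 ≈ -1.2774e+6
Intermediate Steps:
Q(j, L) = -8/(-3 + L)
-1117688*Q(1*0, -4) = -(-8941504)/(-3 - 4) = -(-8941504)/(-7) = -(-8941504)*(-1)/7 = -1117688*8/7 = -8941504/7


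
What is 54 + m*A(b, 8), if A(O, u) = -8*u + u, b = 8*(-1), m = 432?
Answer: -24138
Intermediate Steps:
b = -8
A(O, u) = -7*u
54 + m*A(b, 8) = 54 + 432*(-7*8) = 54 + 432*(-56) = 54 - 24192 = -24138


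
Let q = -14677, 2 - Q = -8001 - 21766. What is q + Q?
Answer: 15092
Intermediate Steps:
Q = 29769 (Q = 2 - (-8001 - 21766) = 2 - 1*(-29767) = 2 + 29767 = 29769)
q + Q = -14677 + 29769 = 15092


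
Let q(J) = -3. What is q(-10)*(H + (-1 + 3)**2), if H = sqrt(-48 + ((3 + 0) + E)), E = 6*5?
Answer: -12 - 3*I*sqrt(15) ≈ -12.0 - 11.619*I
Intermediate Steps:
E = 30
H = I*sqrt(15) (H = sqrt(-48 + ((3 + 0) + 30)) = sqrt(-48 + (3 + 30)) = sqrt(-48 + 33) = sqrt(-15) = I*sqrt(15) ≈ 3.873*I)
q(-10)*(H + (-1 + 3)**2) = -3*(I*sqrt(15) + (-1 + 3)**2) = -3*(I*sqrt(15) + 2**2) = -3*(I*sqrt(15) + 4) = -3*(4 + I*sqrt(15)) = -12 - 3*I*sqrt(15)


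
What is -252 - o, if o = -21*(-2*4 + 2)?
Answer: -378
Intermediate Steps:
o = 126 (o = -21*(-8 + 2) = -21*(-6) = 126)
-252 - o = -252 - 1*126 = -252 - 126 = -378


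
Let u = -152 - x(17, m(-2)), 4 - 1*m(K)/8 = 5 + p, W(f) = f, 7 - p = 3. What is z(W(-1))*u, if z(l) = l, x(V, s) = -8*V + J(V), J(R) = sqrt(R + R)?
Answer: 16 + sqrt(34) ≈ 21.831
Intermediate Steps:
p = 4 (p = 7 - 1*3 = 7 - 3 = 4)
J(R) = sqrt(2)*sqrt(R) (J(R) = sqrt(2*R) = sqrt(2)*sqrt(R))
m(K) = -40 (m(K) = 32 - 8*(5 + 4) = 32 - 8*9 = 32 - 72 = -40)
x(V, s) = -8*V + sqrt(2)*sqrt(V)
u = -16 - sqrt(34) (u = -152 - (-8*17 + sqrt(2)*sqrt(17)) = -152 - (-136 + sqrt(34)) = -152 + (136 - sqrt(34)) = -16 - sqrt(34) ≈ -21.831)
z(W(-1))*u = -(-16 - sqrt(34)) = 16 + sqrt(34)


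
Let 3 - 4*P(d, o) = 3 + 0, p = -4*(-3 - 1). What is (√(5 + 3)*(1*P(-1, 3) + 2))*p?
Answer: 64*√2 ≈ 90.510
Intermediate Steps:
p = 16 (p = -4*(-4) = 16)
P(d, o) = 0 (P(d, o) = ¾ - (3 + 0)/4 = ¾ - ¼*3 = ¾ - ¾ = 0)
(√(5 + 3)*(1*P(-1, 3) + 2))*p = (√(5 + 3)*(1*0 + 2))*16 = (√8*(0 + 2))*16 = ((2*√2)*2)*16 = (4*√2)*16 = 64*√2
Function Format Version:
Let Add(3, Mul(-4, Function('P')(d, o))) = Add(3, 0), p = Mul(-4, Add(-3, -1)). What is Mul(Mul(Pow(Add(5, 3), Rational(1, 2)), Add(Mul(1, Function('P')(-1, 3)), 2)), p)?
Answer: Mul(64, Pow(2, Rational(1, 2))) ≈ 90.510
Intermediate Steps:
p = 16 (p = Mul(-4, -4) = 16)
Function('P')(d, o) = 0 (Function('P')(d, o) = Add(Rational(3, 4), Mul(Rational(-1, 4), Add(3, 0))) = Add(Rational(3, 4), Mul(Rational(-1, 4), 3)) = Add(Rational(3, 4), Rational(-3, 4)) = 0)
Mul(Mul(Pow(Add(5, 3), Rational(1, 2)), Add(Mul(1, Function('P')(-1, 3)), 2)), p) = Mul(Mul(Pow(Add(5, 3), Rational(1, 2)), Add(Mul(1, 0), 2)), 16) = Mul(Mul(Pow(8, Rational(1, 2)), Add(0, 2)), 16) = Mul(Mul(Mul(2, Pow(2, Rational(1, 2))), 2), 16) = Mul(Mul(4, Pow(2, Rational(1, 2))), 16) = Mul(64, Pow(2, Rational(1, 2)))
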